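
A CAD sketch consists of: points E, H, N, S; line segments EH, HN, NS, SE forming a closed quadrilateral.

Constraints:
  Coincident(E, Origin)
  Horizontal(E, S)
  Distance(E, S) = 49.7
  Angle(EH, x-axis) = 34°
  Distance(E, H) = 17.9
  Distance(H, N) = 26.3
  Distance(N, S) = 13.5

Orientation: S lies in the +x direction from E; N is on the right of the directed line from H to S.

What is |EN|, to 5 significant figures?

37.154

E is at the origin; ES is horizontal with |ES| = 49.7 and S in +x, so S = (49.7, 0). EH runs at 34.0° with |EH| = 17.9, so H = (14.840, 10.010). N is determined by |HN| = 26.3 and |NS| = 13.5 together: it lies at the intersection of circle(H, 26.3) and circle(S, 13.5). With |HS| = 36.269, the foot of the radical line on HS is 25.158 from H and the perpendicular offset is √(26.3² − 25.158²) = 7.6674. Taking the right-of-HS solution: N = (36.904, -4.3031).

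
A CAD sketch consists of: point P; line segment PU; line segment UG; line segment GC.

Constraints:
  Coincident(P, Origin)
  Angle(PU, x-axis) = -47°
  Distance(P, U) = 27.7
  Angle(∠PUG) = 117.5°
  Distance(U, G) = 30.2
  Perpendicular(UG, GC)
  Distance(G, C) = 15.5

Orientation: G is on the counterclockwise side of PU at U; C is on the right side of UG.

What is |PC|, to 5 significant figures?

58.769

P is at the origin; PU runs at -47.0° with length 27.7, so U = 27.7·(cos -47.0°, sin -47.0°) = (18.891, -20.258). ∠PUG = 117.5°, so UG runs at -47.0° + (180° − 117.5°) = 15.500° from the x-axis; with |UG| = 30.2, G = U + 30.2·(cos 15.500°, sin 15.500°) = (47.993, -12.188). UG is perpendicular to GC; with |GC| = 15.5 on the right of UG, C = G + 15.5·(0.26724, -0.96363) = (52.135, -27.124). Then |PC| = |C − P| = 58.769.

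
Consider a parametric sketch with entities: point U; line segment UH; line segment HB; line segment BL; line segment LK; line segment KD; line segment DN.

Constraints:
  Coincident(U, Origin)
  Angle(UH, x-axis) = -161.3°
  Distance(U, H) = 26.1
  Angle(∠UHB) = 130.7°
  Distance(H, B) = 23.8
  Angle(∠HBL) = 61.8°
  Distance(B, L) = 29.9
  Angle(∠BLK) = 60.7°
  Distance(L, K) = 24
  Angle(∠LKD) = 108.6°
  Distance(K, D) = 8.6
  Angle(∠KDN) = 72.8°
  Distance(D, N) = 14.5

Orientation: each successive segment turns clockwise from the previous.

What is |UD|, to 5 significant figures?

27.990

U is at the origin; UH runs at -161.3° with length 26.1, so H = (-24.722, -8.3680). ∠UHB = 130.7° gives HB at 149.40° from the x-axis; with |HB| = 23.8, B = (-45.208, 3.7472). ∠HBL = 61.8° gives BL at 31.200° from the x-axis; with |BL| = 29.9, L = (-19.632, 19.236). ∠BLK = 60.7° gives LK at -88.100° from the x-axis; with |LK| = 24.0, K = (-18.837, -4.7506). ∠LKD = 108.6° gives KD at -159.50° from the x-axis; with |KD| = 8.6, D = (-26.892, -7.7624). Then |UD| = |D − U| = 27.990.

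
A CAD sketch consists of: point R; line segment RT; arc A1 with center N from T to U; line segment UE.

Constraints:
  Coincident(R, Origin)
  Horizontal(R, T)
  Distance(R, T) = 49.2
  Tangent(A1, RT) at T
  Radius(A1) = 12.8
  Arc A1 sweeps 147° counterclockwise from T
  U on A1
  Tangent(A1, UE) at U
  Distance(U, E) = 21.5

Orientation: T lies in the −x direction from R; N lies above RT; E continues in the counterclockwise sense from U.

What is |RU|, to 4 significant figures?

48.34

R is at the origin; R and T share the same y with |RT| = 49.2 and T on the −x side, so T = (-49.20, 0.000). A1 meets RT tangentially, so NT is at right angles to RT, so N = T + (0, 12.8) = (-49.20, 12.80). On A1, T sits at bearing -90° from N; a 147° counterclockwise sweep puts U at bearing 57°, so U = N + 12.8·(cos 57°, sin 57°) = (-42.23, 23.53). Then |RU| = |U − R| = 48.34.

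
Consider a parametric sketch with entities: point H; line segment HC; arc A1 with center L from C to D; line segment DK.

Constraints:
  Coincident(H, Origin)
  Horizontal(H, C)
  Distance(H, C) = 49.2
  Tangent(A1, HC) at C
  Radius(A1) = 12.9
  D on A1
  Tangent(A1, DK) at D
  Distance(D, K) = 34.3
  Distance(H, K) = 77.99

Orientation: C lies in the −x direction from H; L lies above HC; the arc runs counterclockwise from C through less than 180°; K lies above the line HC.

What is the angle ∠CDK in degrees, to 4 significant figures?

114.4°

Checks: |HC| = 49.20 ✓; |LD| = 12.90 ✓; ∠(LD, DK) = 90.00° ✓; |DK| = 34.30 ✓; |HK| = 77.99 ✓.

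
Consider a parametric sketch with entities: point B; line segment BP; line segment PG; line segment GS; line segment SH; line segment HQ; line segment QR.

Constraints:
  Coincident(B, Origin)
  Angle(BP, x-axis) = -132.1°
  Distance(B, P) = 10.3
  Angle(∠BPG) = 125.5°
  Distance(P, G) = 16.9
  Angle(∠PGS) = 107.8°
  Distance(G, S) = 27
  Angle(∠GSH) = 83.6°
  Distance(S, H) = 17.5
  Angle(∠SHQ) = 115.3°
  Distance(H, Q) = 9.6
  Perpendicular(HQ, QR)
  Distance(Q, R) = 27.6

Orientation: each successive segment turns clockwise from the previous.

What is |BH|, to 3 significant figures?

25.0

B is at the origin; BP runs at -132.1° with length 10.3, so P = (-6.91, -7.64). ∠BPG = 125.5° gives PG at 173° from the x-axis; with |PG| = 16.9, G = (-23.7, -5.70). ∠PGS = 107.8° gives GS at 101° from the x-axis; with |GS| = 27.0, S = (-28.9, 20.8). ∠GSH = 83.6° gives SH at 4.80° from the x-axis; with |SH| = 17.5, H = (-11.5, 22.3). Then |BH| = |H − B| = 25.0.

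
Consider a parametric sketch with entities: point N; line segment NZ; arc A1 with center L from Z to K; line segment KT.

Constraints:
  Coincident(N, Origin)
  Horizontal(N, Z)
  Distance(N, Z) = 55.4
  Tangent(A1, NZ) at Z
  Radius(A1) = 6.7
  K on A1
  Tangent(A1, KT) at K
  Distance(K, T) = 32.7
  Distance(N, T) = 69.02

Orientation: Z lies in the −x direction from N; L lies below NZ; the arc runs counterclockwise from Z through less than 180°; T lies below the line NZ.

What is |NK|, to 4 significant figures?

62.49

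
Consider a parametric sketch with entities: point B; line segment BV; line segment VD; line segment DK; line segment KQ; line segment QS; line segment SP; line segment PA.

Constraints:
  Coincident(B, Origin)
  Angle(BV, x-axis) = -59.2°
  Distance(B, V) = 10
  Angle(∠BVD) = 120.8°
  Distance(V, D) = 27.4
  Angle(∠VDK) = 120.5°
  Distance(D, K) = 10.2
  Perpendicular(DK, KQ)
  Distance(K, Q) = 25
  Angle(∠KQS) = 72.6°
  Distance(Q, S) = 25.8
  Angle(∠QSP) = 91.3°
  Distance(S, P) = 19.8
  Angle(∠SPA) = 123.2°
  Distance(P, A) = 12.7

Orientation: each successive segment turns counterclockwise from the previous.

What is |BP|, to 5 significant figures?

34.119

∠KQS = 72.6° gives QS at -103.10° from the x-axis; with |QS| = 25.8, S = (10.309, -12.241). ∠QSP = 91.3° gives SP at -14.400° from the x-axis; with |SP| = 19.8, P = (29.487, -17.165). Then |BP| = |P − B| = 34.119.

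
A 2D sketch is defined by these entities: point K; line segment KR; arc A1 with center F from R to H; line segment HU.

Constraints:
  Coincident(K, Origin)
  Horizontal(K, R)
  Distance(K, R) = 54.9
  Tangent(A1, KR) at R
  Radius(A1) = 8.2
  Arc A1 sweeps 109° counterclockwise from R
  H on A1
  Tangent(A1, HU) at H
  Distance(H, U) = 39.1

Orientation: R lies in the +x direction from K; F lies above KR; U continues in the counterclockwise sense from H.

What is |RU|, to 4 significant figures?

48.10

K is at the origin; K and R share the same y with |KR| = 54.9 and R on the +x side, so R = (54.90, 0.000). Since A1 is tangent to KR there, FR ⟂ KR, so F = R + (0, 8.2) = (54.90, 8.200). On A1, R sits at bearing -90° from F; a 109° counterclockwise sweep puts H at bearing 19°, so H = F + 8.2·(cos 19°, sin 19°) = (62.65, 10.87). A1 meets HU tangentially, so FH is at right angles to HU, so HU runs along (−sin 19°, cos 19°); with |HU| = 39.1, U = (49.92, 47.84). Then |RU| = |U − R| = 48.10.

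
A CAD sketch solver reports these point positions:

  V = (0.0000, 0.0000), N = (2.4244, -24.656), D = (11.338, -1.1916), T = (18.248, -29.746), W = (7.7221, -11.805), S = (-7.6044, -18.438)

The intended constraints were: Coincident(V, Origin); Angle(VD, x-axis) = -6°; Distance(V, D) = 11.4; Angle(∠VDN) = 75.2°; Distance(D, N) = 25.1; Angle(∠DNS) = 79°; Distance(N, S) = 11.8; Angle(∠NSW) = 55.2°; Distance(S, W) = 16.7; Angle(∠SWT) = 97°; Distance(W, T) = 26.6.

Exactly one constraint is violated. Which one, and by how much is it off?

Distance(W, T) = 26.6 — off by 5.80.

V = (0.00, 0.00) ✓; VD at -6.000° ✓; |VD| = 11.40 ✓; ∠VDN = 75.20° ✓; |DN| = 25.10 ✓; ∠DNS = 79.00° ✓; |NS| = 11.80 ✓; ∠NSW = 55.20° ✓; |SW| = 16.70 ✓; ∠SWT = 97.00° ✓; |WT| = 20.80 ✗.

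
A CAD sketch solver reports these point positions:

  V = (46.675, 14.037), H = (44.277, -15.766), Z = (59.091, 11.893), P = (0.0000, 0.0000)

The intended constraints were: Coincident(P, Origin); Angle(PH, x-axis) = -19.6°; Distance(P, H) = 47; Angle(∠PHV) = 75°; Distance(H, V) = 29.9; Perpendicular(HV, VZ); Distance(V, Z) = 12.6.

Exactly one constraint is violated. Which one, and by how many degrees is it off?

Perpendicular(HV, VZ) — off by 5.20°.

P = (0.00, 0.00) ✓; PH at -19.60° ✓; |PH| = 47.00 ✓; ∠PHV = 75.00° ✓; |HV| = 29.90 ✓; ∠(HV, VZ) = 95.20° ✗; |VZ| = 12.60 ✓.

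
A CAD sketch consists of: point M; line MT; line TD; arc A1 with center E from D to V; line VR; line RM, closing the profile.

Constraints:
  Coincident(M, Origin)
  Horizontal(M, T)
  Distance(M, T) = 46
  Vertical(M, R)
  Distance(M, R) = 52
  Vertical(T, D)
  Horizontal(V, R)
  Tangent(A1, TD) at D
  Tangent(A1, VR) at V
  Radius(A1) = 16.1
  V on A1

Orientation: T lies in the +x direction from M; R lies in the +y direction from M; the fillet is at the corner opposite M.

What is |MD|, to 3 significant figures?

58.4

M is at the origin; M and T share the same y with |MT| = 46.0 and T on the +x side, so T = (46.0, 0.00). M and R share the same x with |MR| = 52.0 and R on the +y side, so R = (0.00, 52.0). The virtual corner opposite M is at (46.0, 52.0). The tangent condition forces ED to be normal to TD and since A1 is tangent to VR there, EV ⟂ VR, with radius 16.1, so the center E sits 16.1 in from both sides at E = (29.9, 35.9). That places the tangent points at D = (46.0, 35.9) on TD and V = (29.9, 52.0) on VR. Then |MD| = |D − M| = 58.4.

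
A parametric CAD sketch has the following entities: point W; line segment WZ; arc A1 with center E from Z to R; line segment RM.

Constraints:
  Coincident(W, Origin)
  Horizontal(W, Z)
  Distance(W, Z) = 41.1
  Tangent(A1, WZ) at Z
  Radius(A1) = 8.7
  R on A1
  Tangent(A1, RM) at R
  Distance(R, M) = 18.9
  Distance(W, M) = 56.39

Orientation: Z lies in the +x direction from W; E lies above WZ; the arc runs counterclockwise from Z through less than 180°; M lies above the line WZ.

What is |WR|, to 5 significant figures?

50.613

Checks: |EZ| = 8.700 ✓; |ER| = 8.700 ✓; ∠(ER, RM) = 90.00° ✓; |RM| = 18.90 ✓; |WM| = 56.39 ✓.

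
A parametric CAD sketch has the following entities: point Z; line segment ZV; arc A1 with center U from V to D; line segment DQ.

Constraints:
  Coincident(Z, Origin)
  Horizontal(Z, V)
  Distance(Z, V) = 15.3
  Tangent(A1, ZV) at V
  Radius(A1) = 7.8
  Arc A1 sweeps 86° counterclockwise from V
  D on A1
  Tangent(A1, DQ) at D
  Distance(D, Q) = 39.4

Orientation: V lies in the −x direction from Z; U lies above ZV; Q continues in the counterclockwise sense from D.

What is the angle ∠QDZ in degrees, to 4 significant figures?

130.0°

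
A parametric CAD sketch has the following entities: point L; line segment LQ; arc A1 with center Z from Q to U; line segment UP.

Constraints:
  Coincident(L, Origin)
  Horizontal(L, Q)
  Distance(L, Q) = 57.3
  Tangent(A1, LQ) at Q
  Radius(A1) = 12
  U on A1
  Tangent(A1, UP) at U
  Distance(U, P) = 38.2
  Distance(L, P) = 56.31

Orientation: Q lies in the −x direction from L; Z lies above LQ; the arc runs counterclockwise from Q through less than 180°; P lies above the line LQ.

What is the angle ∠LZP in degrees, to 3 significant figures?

66.6°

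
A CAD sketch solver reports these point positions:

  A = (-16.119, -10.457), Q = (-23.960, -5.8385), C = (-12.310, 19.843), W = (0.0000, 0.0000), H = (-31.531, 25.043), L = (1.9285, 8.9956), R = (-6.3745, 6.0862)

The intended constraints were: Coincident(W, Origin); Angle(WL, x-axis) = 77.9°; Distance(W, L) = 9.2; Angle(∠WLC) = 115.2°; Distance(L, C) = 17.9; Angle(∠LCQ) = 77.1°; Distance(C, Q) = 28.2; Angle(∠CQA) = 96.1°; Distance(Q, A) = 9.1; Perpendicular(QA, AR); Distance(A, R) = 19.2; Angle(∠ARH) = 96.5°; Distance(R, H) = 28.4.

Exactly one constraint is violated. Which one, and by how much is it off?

Distance(R, H) = 28.4 — off by 3.10.

W = (0.00, 0.00) ✓; WL at 77.90° ✓; |WL| = 9.200 ✓; ∠WLC = 115.2° ✓; |LC| = 17.90 ✓; ∠LCQ = 77.10° ✓; |CQ| = 28.20 ✓; ∠CQA = 96.10° ✓; |QA| = 9.100 ✓; ∠(QA, AR) = 90.00° ✓; |AR| = 19.20 ✓; ∠ARH = 96.50° ✓; |RH| = 31.50 ✗.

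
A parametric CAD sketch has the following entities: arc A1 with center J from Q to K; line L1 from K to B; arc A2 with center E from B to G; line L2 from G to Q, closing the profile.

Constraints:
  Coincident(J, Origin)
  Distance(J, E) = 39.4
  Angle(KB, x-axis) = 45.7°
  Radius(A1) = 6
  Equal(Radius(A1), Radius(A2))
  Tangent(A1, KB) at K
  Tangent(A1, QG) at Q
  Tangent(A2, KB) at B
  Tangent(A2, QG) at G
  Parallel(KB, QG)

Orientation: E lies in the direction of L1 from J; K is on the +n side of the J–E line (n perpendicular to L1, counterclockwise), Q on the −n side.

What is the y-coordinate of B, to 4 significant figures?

32.39

The slot axis is L1's direction at 45.7°, so u = (cos 45.7°, sin 45.7°) = (0.6984, 0.7157) and n = (−sin 45.7°, cos 45.7°) = (-0.7157, 0.6984). J is at the origin and E lies 39.4 along u from J, so E = 39.4·u = (27.52, 28.20). Tangency of A1 to both parallel lines with radius 6.0 puts K and Q at J ± 6.0·n: K = (-4.294, 4.190), Q = (4.294, -4.190). Equal radii place B and G the same way about E: B = E + 6.0·n = (23.22, 32.39), G = E − 6.0·n = (31.81, 24.01). So B.y = 32.39.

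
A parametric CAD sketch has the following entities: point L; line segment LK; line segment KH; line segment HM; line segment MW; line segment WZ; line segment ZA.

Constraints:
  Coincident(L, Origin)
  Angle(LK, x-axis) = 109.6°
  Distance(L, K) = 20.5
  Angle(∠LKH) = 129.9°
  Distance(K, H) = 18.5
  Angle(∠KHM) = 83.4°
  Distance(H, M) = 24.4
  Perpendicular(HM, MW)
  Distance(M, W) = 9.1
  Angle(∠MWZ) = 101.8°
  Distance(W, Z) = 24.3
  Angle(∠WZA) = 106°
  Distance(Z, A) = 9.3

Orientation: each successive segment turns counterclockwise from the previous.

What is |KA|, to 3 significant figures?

13.8

L is at the origin; LK runs at 109.6° with length 20.5, so K = (-6.88, 19.3). ∠LKH = 129.9° gives KH at 160° from the x-axis; with |KH| = 18.5, H = (-24.2, 25.7). ∠KHM = 83.4° gives HM at -104° from the x-axis; with |HM| = 24.4, M = (-30.0, 2.02). HM is perpendicular to MW, so MW runs at -13.7°; with |MW| = 9.1, W = (-21.2, -0.131). ∠MWZ = 101.8° gives WZ at 64.5° from the x-axis; with |WZ| = 24.3, Z = (-10.7, 21.8). ∠WZA = 106.0° gives ZA at 138° from the x-axis; with |ZA| = 9.3, A = (-17.7, 28.0). Then |KA| = |A − K| = 13.8.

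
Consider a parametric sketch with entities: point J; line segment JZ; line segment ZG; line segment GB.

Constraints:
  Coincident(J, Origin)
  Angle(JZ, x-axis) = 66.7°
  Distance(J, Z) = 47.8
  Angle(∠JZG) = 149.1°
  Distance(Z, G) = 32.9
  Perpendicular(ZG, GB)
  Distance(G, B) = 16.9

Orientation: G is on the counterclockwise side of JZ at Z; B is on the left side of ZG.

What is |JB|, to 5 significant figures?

74.310

J is at the origin; JZ runs at 66.7° with length 47.8, so Z = 47.8·(cos 66.7°, sin 66.7°) = (18.907, 43.902). ∠JZG = 149.1°, so ZG runs at 66.7° + (180° − 149.1°) = 97.600° from the x-axis; with |ZG| = 32.9, G = Z + 32.9·(cos 97.600°, sin 97.600°) = (14.556, 76.513). The perpendicularity gives GB at right angles to ZG; with |GB| = 16.9 on the left of ZG, B = G + 16.9·(-0.99122, -0.13226) = (-2.1957, 74.278). Then |JB| = |B − J| = 74.310.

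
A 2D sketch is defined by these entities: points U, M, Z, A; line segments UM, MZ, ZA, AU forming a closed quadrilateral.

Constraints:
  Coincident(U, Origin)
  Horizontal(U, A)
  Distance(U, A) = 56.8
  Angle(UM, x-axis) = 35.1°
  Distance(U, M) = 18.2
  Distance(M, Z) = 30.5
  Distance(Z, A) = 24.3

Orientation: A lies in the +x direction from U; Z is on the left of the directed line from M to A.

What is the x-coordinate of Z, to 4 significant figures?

43.70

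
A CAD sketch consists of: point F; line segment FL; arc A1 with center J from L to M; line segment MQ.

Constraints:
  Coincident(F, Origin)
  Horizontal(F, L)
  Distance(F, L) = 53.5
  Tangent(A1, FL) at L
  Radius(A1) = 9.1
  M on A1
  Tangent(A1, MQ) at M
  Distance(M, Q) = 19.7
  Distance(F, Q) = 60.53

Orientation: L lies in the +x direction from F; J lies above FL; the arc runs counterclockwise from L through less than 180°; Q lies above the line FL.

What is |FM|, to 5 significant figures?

62.953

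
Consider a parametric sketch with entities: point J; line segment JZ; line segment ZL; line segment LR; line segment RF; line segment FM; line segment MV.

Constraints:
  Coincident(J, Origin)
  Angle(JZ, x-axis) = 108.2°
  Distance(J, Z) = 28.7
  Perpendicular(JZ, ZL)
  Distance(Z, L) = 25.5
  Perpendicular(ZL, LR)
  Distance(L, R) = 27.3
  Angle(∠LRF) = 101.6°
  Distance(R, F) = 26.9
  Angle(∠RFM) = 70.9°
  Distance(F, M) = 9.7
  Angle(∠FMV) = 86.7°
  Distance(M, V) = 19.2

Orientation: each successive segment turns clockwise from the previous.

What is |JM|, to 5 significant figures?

5.6234

J is at the origin; JZ runs at 108.2° with length 28.7, so Z = (-8.9640, 27.264). The perpendicularity gives ZL at right angles to JZ, so ZL runs at 18.200°; with |ZL| = 25.5, L = (15.260, 35.229). ZL ⟂ LR, so LR runs at -71.800°; with |LR| = 27.3, R = (23.787, 9.2945). ∠LRF = 101.6° gives RF at -150.20° from the x-axis; with |RF| = 26.9, F = (0.44413, -4.0741). ∠RFM = 70.9° gives FM at 100.70° from the x-axis; with |FM| = 9.7, M = (-1.3568, 5.4572). Then |JM| = |M − J| = 5.6234.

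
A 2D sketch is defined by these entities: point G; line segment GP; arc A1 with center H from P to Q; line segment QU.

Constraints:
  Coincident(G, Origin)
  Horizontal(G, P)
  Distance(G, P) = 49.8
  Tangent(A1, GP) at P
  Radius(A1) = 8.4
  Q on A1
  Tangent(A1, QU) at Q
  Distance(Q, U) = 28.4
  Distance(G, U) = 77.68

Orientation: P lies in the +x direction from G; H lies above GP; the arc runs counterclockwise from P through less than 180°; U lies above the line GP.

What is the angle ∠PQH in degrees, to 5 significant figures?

62.280°

G is at the origin; G and P share the same y with |GP| = 49.8 and P on the +x side, so P = (49.800, 0.0000). Tangency of A1 to GP means the radius HP is perpendicular to GP, so H = P + (0, 8.4) = (49.800, 8.4000). Since HQ ⟂ QU (tangency), |HU| = √(8.4² + 28.4²) = 29.616 regardless of where Q sits on A1. So U lies on both circle(G, 77.68) and circle(H, 29.616); the above-GP intersection is U = (72.828, 27.023). Q is the foot of the tangent from U: Q = (56.718, 3.6350).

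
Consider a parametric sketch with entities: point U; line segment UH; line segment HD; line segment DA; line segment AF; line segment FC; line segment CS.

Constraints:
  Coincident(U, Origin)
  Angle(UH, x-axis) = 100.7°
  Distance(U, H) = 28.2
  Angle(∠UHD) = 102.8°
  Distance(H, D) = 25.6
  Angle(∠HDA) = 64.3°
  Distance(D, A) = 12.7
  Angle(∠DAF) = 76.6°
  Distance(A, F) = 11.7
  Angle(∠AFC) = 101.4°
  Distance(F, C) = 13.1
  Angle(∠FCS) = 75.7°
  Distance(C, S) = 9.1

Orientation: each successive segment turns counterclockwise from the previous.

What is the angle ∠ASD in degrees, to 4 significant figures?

66.53°

U is at the origin; UH runs at 100.7° with length 28.2, so H = (-5.236, 27.71). ∠UHD = 102.8° gives HD at 177.9° from the x-axis; with |HD| = 25.6, D = (-30.82, 28.65). ∠HDA = 64.3° gives DA at -66.40° from the x-axis; with |DA| = 12.7, A = (-25.73, 17.01). ∠DAF = 76.6° gives AF at 37.00° from the x-axis; with |AF| = 11.7, F = (-16.39, 24.05). ∠AFC = 101.4° gives FC at 115.6° from the x-axis; with |FC| = 13.1, C = (-22.05, 35.87). ∠FCS = 75.7° gives CS at -140.1° from the x-axis; with |CS| = 9.1, S = (-29.03, 30.03). Then cos ∠ASD = SA·SD / (|SA||SD|), giving 66.53°.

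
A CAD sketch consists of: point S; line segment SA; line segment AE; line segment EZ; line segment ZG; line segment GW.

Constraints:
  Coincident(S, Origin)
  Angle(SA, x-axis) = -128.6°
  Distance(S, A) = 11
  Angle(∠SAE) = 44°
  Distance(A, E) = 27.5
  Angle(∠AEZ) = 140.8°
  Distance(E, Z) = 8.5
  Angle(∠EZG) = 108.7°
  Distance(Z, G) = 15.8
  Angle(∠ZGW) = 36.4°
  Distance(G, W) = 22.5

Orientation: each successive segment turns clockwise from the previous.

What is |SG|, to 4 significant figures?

24.15

S is at the origin; SA runs at -128.6° with length 11.0, so A = (-6.863, -8.597). ∠SAE = 44.0° gives AE at 95.40° from the x-axis; with |AE| = 27.5, E = (-9.451, 18.78). ∠AEZ = 140.8° gives EZ at 56.20° from the x-axis; with |EZ| = 8.5, Z = (-4.722, 25.84). ∠EZG = 108.7° gives ZG at -15.10° from the x-axis; with |ZG| = 15.8, G = (10.53, 21.73). Then |SG| = |G − S| = 24.15.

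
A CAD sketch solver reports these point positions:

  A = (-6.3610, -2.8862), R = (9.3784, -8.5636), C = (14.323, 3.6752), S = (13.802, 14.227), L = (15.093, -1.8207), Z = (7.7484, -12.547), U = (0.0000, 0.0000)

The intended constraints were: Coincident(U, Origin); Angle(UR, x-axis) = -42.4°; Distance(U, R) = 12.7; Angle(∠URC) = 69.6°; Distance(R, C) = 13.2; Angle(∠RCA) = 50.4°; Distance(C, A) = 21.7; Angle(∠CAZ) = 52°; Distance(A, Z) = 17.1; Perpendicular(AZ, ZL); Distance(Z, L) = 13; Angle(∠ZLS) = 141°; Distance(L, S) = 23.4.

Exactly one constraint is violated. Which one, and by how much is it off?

Distance(L, S) = 23.4 — off by 7.30.

U = (0.00, 0.00) ✓; UR at -42.40° ✓; |UR| = 12.70 ✓; ∠URC = 69.60° ✓; |RC| = 13.20 ✓; ∠RCA = 50.40° ✓; |CA| = 21.70 ✓; ∠CAZ = 52.00° ✓; |AZ| = 17.10 ✓; ∠(AZ, ZL) = 90.00° ✓; |ZL| = 13.00 ✓; ∠ZLS = 141.0° ✓; |LS| = 16.10 ✗.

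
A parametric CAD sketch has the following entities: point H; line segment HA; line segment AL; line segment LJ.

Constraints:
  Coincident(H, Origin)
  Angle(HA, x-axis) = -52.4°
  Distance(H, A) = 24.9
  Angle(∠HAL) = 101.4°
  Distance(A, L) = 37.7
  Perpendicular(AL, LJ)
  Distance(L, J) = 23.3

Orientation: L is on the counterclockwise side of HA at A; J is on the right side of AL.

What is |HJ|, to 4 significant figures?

63.97

H is at the origin; HA runs at -52.4° with length 24.9, so A = 24.9·(cos -52.4°, sin -52.4°) = (15.19, -19.73). ∠HAL = 101.4°, so AL runs at -52.4° + (180° − 101.4°) = 26.20° from the x-axis; with |AL| = 37.7, L = A + 37.7·(cos 26.20°, sin 26.20°) = (49.02, -3.083). The perpendicularity gives LJ at right angles to AL; with |LJ| = 23.3 on the right of AL, J = L + 23.3·(0.4415, -0.8973) = (59.31, -23.99). Then |HJ| = |J − H| = 63.97.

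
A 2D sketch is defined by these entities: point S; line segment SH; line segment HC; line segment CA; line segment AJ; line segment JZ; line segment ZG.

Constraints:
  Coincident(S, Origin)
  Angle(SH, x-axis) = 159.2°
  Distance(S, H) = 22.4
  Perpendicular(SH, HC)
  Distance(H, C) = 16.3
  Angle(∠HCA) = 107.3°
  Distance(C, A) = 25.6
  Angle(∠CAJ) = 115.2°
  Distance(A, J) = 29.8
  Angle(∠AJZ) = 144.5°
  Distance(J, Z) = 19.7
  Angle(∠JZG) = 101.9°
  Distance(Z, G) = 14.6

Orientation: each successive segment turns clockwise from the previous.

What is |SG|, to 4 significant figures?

24.80

S is at the origin; SH runs at 159.2° with length 22.4, so H = (-20.94, 7.954). SH ⟂ HC, so HC runs at 69.20°; with |HC| = 16.3, C = (-15.15, 23.19). ∠HCA = 107.3° gives CA at -3.500° from the x-axis; with |CA| = 25.6, A = (10.40, 21.63). ∠CAJ = 115.2° gives AJ at -68.30° from the x-axis; with |AJ| = 29.8, J = (21.42, -6.059). ∠AJZ = 144.5° gives JZ at -103.8° from the x-axis; with |JZ| = 19.7, Z = (16.72, -25.19). ∠JZG = 101.9° gives ZG at 178.1° from the x-axis; with |ZG| = 14.6, G = (2.128, -24.71). Then |SG| = |G − S| = 24.80.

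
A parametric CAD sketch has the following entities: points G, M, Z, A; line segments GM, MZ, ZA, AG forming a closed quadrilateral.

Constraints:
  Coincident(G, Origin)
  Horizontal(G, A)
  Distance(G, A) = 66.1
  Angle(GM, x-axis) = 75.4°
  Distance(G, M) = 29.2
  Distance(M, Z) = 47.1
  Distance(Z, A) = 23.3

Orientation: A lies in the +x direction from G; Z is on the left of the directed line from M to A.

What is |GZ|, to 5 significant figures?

57.184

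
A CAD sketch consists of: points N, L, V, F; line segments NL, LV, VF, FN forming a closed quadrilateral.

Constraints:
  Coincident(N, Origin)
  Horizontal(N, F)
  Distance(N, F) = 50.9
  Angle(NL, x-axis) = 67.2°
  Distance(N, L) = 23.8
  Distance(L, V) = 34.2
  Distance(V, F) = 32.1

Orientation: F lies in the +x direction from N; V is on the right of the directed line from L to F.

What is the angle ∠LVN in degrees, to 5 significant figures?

43.967°

Checks: |LV| = 34.20 ✓; |VF| = 32.10 ✓.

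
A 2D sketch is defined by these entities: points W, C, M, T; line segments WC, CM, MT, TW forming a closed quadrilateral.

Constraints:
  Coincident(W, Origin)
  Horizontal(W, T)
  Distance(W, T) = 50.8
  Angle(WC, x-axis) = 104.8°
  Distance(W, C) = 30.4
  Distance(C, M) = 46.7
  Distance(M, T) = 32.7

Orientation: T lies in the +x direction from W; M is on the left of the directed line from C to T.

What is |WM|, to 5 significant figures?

49.428

Checks: |CM| = 46.70 ✓; |MT| = 32.70 ✓.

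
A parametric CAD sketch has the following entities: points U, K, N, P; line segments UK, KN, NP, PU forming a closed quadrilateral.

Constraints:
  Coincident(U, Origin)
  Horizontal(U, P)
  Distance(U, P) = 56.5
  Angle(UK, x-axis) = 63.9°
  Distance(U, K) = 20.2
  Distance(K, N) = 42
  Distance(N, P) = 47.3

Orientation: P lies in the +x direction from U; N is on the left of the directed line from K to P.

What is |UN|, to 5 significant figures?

60.960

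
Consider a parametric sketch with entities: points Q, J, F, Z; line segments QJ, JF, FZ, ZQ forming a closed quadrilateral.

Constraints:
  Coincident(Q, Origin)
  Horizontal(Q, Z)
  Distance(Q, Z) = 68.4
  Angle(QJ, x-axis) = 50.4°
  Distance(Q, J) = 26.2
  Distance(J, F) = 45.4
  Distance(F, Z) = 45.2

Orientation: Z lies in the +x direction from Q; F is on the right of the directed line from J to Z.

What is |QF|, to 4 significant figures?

37.74

Checks: |JF| = 45.40 ✓; |FZ| = 45.20 ✓.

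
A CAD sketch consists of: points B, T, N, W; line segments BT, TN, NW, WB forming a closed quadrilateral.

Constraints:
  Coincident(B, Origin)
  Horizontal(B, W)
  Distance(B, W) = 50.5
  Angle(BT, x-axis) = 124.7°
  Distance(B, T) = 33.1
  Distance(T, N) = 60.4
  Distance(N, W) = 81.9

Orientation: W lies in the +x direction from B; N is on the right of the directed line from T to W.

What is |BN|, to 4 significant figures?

41.03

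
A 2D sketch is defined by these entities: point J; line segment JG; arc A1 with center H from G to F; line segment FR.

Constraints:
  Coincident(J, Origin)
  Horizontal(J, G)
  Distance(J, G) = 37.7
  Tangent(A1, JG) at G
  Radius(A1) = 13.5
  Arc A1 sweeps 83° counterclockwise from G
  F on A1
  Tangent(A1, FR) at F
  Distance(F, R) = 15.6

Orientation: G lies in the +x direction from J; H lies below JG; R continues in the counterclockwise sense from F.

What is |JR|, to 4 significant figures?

35.34

J is at the origin; JG is horizontal with |JG| = 37.7 and G on the +x side, so G = (37.70, 0.000). Since A1 is tangent to JG there, HG ⟂ JG, so H = G + (0, -13.5) = (37.70, -13.50). On A1, G sits at bearing 90° from H; an 83° counterclockwise sweep puts F at bearing 173°, so F = H + 13.5·(cos 173°, sin 173°) = (24.30, -11.85). The tangent condition forces HF to be normal to FR, so FR runs along (−sin 173°, cos 173°); with |FR| = 15.6, R = (22.40, -27.34). Then |JR| = |R − J| = 35.34.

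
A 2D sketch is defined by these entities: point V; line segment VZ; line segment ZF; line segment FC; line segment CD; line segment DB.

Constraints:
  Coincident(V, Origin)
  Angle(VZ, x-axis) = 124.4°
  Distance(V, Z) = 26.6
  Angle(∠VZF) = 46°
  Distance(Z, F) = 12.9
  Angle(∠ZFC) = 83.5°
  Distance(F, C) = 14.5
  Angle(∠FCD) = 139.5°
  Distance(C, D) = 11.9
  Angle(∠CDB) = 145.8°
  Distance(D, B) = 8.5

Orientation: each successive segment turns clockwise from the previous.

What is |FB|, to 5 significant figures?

30.313

V is at the origin; VZ runs at 124.4° with length 26.6, so Z = (-15.028, 21.948). ∠VZF = 46.0° gives ZF at -9.6000° from the x-axis; with |ZF| = 12.9, F = (-2.3088, 19.797). ∠ZFC = 83.5° gives FC at -106.10° from the x-axis; with |FC| = 14.5, C = (-6.3298, 5.8654). ∠FCD = 139.5° gives CD at -146.60° from the x-axis; with |CD| = 11.9, D = (-16.265, -0.68532). ∠CDB = 145.8° gives DB at 179.20° from the x-axis; with |DB| = 8.5, B = (-24.764, -0.56664). Then |FB| = |B − F| = 30.313.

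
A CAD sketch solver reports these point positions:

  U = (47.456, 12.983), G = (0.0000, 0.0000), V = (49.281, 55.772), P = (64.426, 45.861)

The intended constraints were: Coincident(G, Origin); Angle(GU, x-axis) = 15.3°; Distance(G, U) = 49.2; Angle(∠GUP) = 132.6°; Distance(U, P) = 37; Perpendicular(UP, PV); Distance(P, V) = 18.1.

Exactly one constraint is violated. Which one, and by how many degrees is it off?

Perpendicular(UP, PV) — off by 5.90°.

G = (0.00, 0.00) ✓; GU at 15.30° ✓; |GU| = 49.20 ✓; ∠GUP = 132.6° ✓; |UP| = 37.00 ✓; ∠(UP, PV) = 84.10° ✗; |PV| = 18.10 ✓.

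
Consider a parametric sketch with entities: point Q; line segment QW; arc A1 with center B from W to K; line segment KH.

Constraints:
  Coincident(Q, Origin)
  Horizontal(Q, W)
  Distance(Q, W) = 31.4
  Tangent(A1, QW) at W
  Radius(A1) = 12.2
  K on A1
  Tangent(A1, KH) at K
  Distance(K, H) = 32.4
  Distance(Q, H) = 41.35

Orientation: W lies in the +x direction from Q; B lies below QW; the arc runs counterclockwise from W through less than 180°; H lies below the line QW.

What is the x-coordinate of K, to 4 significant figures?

19.68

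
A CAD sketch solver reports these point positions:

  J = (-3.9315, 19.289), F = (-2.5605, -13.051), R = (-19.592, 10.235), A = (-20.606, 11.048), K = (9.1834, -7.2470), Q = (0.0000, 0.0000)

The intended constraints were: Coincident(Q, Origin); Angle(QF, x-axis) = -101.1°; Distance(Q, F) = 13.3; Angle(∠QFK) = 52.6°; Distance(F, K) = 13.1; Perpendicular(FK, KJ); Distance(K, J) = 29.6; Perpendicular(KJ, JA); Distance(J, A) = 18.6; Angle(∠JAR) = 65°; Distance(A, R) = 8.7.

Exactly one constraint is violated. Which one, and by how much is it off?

Distance(A, R) = 8.7 — off by 7.40.

Q = (0.00, 0.00) ✓; QF at -101.1° ✓; |QF| = 13.30 ✓; ∠QFK = 52.60° ✓; |FK| = 13.10 ✓; ∠(FK, KJ) = 90.00° ✓; |KJ| = 29.60 ✓; ∠(KJ, JA) = 90.00° ✓; |JA| = 18.60 ✓; ∠JAR = 65.02° ✓; |AR| = 1.300 ✗.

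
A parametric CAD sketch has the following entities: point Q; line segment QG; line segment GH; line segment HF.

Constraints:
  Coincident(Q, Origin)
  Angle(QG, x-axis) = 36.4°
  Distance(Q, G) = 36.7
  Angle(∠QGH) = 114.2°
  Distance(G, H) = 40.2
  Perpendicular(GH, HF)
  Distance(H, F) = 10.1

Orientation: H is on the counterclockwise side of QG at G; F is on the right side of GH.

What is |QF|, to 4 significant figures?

70.36

Q is at the origin; QG runs at 36.4° with length 36.7, so G = 36.7·(cos 36.4°, sin 36.4°) = (29.54, 21.78). ∠QGH = 114.2°, so GH runs at 36.4° + (180° − 114.2°) = 102.2° from the x-axis; with |GH| = 40.2, H = G + 40.2·(cos 102.2°, sin 102.2°) = (21.04, 61.07). GH ⟂ HF; with |HF| = 10.1 on the right of GH, F = H + 10.1·(0.9774, 0.2113) = (30.92, 63.20). Then |QF| = |F − Q| = 70.36.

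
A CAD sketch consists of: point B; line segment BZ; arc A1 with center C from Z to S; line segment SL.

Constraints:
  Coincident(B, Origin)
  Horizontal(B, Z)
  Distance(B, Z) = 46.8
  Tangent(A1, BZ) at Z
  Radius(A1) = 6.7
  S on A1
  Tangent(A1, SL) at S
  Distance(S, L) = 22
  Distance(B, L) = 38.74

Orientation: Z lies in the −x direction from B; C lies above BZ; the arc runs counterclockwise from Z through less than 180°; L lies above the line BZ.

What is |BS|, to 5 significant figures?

40.982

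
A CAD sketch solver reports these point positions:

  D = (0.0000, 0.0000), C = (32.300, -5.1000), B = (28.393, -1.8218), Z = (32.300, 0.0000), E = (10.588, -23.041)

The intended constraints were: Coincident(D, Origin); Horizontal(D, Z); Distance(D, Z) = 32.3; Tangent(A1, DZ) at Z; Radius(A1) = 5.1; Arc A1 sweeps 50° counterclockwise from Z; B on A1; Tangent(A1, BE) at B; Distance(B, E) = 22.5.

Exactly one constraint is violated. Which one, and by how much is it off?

Distance(B, E) = 22.5 — off by 5.20.

D = (0.00, 0.00) ✓; D.y = 0.00, Z.y = 0.00 ✓; |DZ| = 32.30 ✓; ∠(CZ, ZD) = 90.00° ✓; |CZ| = 5.100 ✓; bearing(C→B) − bearing(C→Z) = 50.00° ✓; |CB| = 5.100 ✓; ∠(CB, BE) = 90.00° ✓; |BE| = 27.70 ✗.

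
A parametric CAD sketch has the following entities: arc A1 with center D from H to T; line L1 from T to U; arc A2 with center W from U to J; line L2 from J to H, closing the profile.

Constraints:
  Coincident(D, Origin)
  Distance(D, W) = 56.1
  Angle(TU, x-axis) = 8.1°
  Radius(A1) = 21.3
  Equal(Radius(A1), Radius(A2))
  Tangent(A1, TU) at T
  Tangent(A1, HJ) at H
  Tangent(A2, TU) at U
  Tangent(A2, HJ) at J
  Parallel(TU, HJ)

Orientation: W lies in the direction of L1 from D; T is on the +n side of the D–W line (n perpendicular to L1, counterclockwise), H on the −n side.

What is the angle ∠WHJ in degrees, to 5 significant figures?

20.791°

The slot axis is L1's direction at 8.1°, so u = (cos 8.1°, sin 8.1°) = (0.99002, 0.14090) and n = (−sin 8.1°, cos 8.1°) = (-0.14090, 0.99002). D is at the origin and W lies 56.1 along u from D, so W = 56.1·u = (55.540, 7.9046). Tangency of A1 to both parallel lines with radius 21.3 puts T and H at D ± 21.3·n: T = (-3.0012, 21.088), H = (3.0012, -21.088). Equal radii place U and J the same way about W: U = W + 21.3·n = (52.539, 28.992), J = W − 21.3·n = (58.542, -13.183). Then cos ∠WHJ = HW·HJ / (|HW||HJ|), giving 20.791°.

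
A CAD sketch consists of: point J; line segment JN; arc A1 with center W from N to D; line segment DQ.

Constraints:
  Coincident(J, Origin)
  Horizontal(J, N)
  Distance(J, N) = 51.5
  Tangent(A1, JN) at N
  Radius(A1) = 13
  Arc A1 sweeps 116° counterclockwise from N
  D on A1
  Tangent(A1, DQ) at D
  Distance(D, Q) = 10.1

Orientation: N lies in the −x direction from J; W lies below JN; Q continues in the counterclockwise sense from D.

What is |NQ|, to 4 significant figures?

28.71

J is at the origin; JN is horizontal with |JN| = 51.5 and N on the −x side, so N = (-51.50, 0.000). A1 meets JN tangentially, so WN is at right angles to JN, so W = N + (0, -13) = (-51.50, -13.00). On A1, N sits at bearing 90° from W; a 116° counterclockwise sweep puts D at bearing 206°, so D = W + 13.0·(cos 206°, sin 206°) = (-63.18, -18.70). Tangency of A1 to DQ means the radius WD is perpendicular to DQ, so DQ runs along (−sin 206°, cos 206°); with |DQ| = 10.1, Q = (-58.76, -27.78). Then |NQ| = |Q − N| = 28.71.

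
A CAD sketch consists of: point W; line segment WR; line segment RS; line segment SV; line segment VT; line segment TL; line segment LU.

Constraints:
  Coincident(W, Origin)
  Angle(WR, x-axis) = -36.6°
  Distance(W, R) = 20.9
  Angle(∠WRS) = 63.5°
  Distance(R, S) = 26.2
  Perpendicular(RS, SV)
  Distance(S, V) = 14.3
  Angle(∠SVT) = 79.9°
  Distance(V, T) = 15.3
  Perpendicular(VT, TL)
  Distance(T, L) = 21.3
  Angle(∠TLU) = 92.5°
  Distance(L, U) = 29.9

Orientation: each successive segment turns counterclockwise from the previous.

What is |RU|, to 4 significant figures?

44.84

W is at the origin; WR runs at -36.6° with length 20.9, so R = (16.78, -12.46). ∠WRS = 63.5° gives RS at 79.90° from the x-axis; with |RS| = 26.2, S = (21.37, 13.33). The perpendicularity gives SV at right angles to RS, so SV runs at 169.9°; with |SV| = 14.3, V = (7.295, 15.84). ∠SVT = 79.9° gives VT at -90.00° from the x-axis; with |VT| = 15.3, T = (7.295, 0.5406). The perpendicularity gives TL at right angles to VT, so TL runs at 0.000°; with |TL| = 21.3, L = (28.60, 0.5406). ∠TLU = 92.5° gives LU at 87.50° from the x-axis; with |LU| = 29.9, U = (29.90, 30.41). Then |RU| = |U − R| = 44.84.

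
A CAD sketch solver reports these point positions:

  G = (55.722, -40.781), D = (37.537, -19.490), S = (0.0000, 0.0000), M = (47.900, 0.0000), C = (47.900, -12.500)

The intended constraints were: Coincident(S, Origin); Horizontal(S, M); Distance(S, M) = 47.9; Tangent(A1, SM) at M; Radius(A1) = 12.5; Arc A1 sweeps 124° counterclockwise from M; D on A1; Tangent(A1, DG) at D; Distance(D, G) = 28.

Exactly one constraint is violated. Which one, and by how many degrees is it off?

Tangent(A1, DG) at D — off by 6.50°.

S = (0.00, 0.00) ✓; S.y = 0.00, M.y = 0.00 ✓; |SM| = 47.90 ✓; ∠(CM, MS) = 90.00° ✓; |CM| = 12.50 ✓; bearing(C→D) − bearing(C→M) = 124.0° ✓; |CD| = 12.50 ✓; ∠(CD, DG) = 83.50° ✗; |DG| = 28.00 ✓.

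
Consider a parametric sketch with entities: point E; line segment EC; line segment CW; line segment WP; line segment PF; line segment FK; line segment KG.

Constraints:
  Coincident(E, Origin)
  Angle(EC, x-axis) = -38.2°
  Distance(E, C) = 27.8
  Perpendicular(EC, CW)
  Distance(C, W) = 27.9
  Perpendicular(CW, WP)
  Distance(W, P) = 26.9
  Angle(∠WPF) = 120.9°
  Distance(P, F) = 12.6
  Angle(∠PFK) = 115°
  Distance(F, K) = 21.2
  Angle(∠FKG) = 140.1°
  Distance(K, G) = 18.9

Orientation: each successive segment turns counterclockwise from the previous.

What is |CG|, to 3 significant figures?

6.57

E is at the origin; EC runs at -38.2° with length 27.8, so C = (21.8, -17.2). EC is perpendicular to CW, so CW runs at 51.8°; with |CW| = 27.9, W = (39.1, 4.73). CW ⟂ WP, so WP runs at 142°; with |WP| = 26.9, P = (18.0, 21.4). ∠WPF = 120.9° gives PF at -159° from the x-axis; with |PF| = 12.6, F = (6.19, 16.9). ∠PFK = 115.0° gives FK at -94.1° from the x-axis; with |FK| = 21.2, K = (4.67, -4.27). ∠FKG = 140.1° gives KG at -54.2° from the x-axis; with |KG| = 18.9, G = (15.7, -19.6). Then |CG| = |G − C| = 6.57.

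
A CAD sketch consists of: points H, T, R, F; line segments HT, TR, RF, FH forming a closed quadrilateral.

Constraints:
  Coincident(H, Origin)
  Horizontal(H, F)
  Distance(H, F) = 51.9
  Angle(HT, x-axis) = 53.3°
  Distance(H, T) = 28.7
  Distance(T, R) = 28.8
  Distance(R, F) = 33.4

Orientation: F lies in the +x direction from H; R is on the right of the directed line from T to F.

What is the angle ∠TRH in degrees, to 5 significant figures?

69.544°

H is at the origin; HF is horizontal with |HF| = 51.9 and F in +x, so F = (51.9, 0). HT runs at 53.3° with |HT| = 28.7, so T = (17.152, 23.011). R is determined by |TR| = 28.8 and |RF| = 33.4 together: it lies at the intersection of circle(T, 28.8) and circle(F, 33.4). With |TF| = 41.677, the foot of the radical line on TF is 17.406 from T and the perpendicular offset is √(28.8² − 17.406²) = 22.945. Taking the right-of-TF solution: R = (18.995, -5.7300).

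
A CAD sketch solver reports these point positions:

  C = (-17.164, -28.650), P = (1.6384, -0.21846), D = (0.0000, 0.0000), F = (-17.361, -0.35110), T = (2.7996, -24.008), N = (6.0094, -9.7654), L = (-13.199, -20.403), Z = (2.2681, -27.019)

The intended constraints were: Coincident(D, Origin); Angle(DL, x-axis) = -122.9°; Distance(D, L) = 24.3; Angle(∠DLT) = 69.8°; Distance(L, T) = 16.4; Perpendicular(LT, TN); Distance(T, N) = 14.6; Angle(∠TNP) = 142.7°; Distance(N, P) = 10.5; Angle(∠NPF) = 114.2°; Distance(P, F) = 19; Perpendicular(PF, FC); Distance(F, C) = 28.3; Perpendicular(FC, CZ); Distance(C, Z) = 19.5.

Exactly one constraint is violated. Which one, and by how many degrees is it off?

Perpendicular(FC, CZ) — off by 4.40°.

D = (0.00, 0.00) ✓; DL at -122.9° ✓; |DL| = 24.30 ✓; ∠DLT = 69.80° ✓; |LT| = 16.40 ✓; ∠(LT, TN) = 90.00° ✓; |TN| = 14.60 ✓; ∠TNP = 142.7° ✓; |NP| = 10.50 ✓; ∠NPF = 114.2° ✓; |PF| = 19.00 ✓; ∠(PF, FC) = 90.00° ✓; |FC| = 28.30 ✓; ∠(FC, CZ) = 94.40° ✗; |CZ| = 19.50 ✓.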